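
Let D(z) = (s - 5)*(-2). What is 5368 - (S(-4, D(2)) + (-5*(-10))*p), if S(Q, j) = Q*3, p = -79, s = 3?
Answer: 9330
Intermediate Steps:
D(z) = 4 (D(z) = (3 - 5)*(-2) = -2*(-2) = 4)
S(Q, j) = 3*Q
5368 - (S(-4, D(2)) + (-5*(-10))*p) = 5368 - (3*(-4) - 5*(-10)*(-79)) = 5368 - (-12 + 50*(-79)) = 5368 - (-12 - 3950) = 5368 - 1*(-3962) = 5368 + 3962 = 9330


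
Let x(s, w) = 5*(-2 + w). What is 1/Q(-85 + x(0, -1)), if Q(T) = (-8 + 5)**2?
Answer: 1/9 ≈ 0.11111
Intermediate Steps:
x(s, w) = -10 + 5*w
Q(T) = 9 (Q(T) = (-3)**2 = 9)
1/Q(-85 + x(0, -1)) = 1/9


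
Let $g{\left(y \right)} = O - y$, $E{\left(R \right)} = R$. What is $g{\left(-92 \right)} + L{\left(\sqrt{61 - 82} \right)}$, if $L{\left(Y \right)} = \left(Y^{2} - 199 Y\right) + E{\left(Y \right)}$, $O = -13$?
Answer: $58 - 198 i \sqrt{21} \approx 58.0 - 907.35 i$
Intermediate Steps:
$L{\left(Y \right)} = Y^{2} - 198 Y$ ($L{\left(Y \right)} = \left(Y^{2} - 199 Y\right) + Y = Y^{2} - 198 Y$)
$g{\left(y \right)} = -13 - y$
$g{\left(-92 \right)} + L{\left(\sqrt{61 - 82} \right)} = \left(-13 - -92\right) + \sqrt{61 - 82} \left(-198 + \sqrt{61 - 82}\right) = \left(-13 + 92\right) + \sqrt{-21} \left(-198 + \sqrt{-21}\right) = 79 + i \sqrt{21} \left(-198 + i \sqrt{21}\right)$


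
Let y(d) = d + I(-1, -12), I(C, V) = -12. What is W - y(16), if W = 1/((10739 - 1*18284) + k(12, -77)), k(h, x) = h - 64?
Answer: -30389/7597 ≈ -4.0001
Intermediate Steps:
k(h, x) = -64 + h
W = -1/7597 (W = 1/((10739 - 1*18284) + (-64 + 12)) = 1/((10739 - 18284) - 52) = 1/(-7545 - 52) = 1/(-7597) = -1/7597 ≈ -0.00013163)
y(d) = -12 + d (y(d) = d - 12 = -12 + d)
W - y(16) = -1/7597 - (-12 + 16) = -1/7597 - 1*4 = -1/7597 - 4 = -30389/7597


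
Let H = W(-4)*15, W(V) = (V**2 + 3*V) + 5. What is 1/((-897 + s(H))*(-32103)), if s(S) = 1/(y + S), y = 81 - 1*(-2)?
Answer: 218/6277581135 ≈ 3.4727e-8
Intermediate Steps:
W(V) = 5 + V**2 + 3*V
y = 83 (y = 81 + 2 = 83)
H = 135 (H = (5 + (-4)**2 + 3*(-4))*15 = (5 + 16 - 12)*15 = 9*15 = 135)
s(S) = 1/(83 + S)
1/((-897 + s(H))*(-32103)) = 1/(-897 + 1/(83 + 135)*(-32103)) = -1/32103/(-897 + 1/218) = -1/32103/(-195545/218) = -218/195545*(-1/32103) = 218/6277581135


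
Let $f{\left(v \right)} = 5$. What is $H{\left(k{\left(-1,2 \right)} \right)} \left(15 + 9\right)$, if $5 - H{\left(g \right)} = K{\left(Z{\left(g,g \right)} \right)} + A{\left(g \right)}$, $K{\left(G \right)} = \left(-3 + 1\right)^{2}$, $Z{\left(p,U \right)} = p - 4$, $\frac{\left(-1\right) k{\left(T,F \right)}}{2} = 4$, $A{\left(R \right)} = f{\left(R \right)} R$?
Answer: $984$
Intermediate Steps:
$A{\left(R \right)} = 5 R$
$k{\left(T,F \right)} = -8$ ($k{\left(T,F \right)} = \left(-2\right) 4 = -8$)
$Z{\left(p,U \right)} = -4 + p$
$K{\left(G \right)} = 4$ ($K{\left(G \right)} = \left(-2\right)^{2} = 4$)
$H{\left(g \right)} = 1 - 5 g$ ($H{\left(g \right)} = 5 - \left(4 + 5 g\right) = 1 - 5 g$)
$H{\left(k{\left(-1,2 \right)} \right)} \left(15 + 9\right) = \left(1 - -40\right) \left(15 + 9\right) = \left(1 + 40\right) 24 = 41 \cdot 24 = 984$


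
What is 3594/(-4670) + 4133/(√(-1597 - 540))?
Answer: -1797/2335 - 4133*I*√2137/2137 ≈ -0.76959 - 89.405*I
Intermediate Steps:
3594/(-4670) + 4133/(√(-1597 - 540)) = 3594*(-1/4670) + 4133/(√(-2137)) = -1797/2335 + 4133/((I*√2137)) = -1797/2335 + 4133*(-I*√2137/2137) = -1797/2335 - 4133*I*√2137/2137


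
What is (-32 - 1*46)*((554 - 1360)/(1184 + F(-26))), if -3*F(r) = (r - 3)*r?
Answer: 94302/1399 ≈ 67.407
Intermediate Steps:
F(r) = -r*(-3 + r)/3 (F(r) = -(r - 3)*r/3 = -(-3 + r)*r/3 = -r*(-3 + r)/3)
(-32 - 1*46)*((554 - 1360)/(1184 + F(-26))) = (-32 - 1*46)*((554 - 1360)/(1184 + (1/3)*(-26)*(3 - 1*(-26)))) = (-32 - 46)*(-806/(1184 + (1/3)*(-26)*(3 + 26))) = -(-62868)/(1184 + (1/3)*(-26)*29) = -(-62868)/(1184 - 754/3) = -(-62868)/2798/3 = -(-62868)*3/2798 = -78*(-1209/1399) = 94302/1399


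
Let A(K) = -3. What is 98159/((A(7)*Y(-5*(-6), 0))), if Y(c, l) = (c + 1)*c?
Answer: -98159/2790 ≈ -35.182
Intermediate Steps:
Y(c, l) = c*(1 + c) (Y(c, l) = (1 + c)*c = c*(1 + c))
98159/((A(7)*Y(-5*(-6), 0))) = 98159/((-3*(-5*(-6))*(1 - 5*(-6)))) = 98159/((-90*(1 + 30))) = 98159/((-90*31)) = 98159/((-3*930)) = 98159/(-2790) = 98159*(-1/2790) = -98159/2790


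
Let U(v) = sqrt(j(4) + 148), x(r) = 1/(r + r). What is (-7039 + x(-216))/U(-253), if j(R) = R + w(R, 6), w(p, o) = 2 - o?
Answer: -3040849*sqrt(37)/31968 ≈ -578.60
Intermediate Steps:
x(r) = 1/(2*r)
j(R) = -4 + R (j(R) = R + (2 - 1*6) = R + (2 - 6) = R - 4 = -4 + R)
U(v) = 2*sqrt(37) (U(v) = sqrt((-4 + 4) + 148) = sqrt(0 + 148) = sqrt(148) = 2*sqrt(37))
(-7039 + x(-216))/U(-253) = (-7039 + (1/2)/(-216))/((2*sqrt(37))) = (-7039 + (1/2)*(-1/216))*(sqrt(37)/74) = (-7039 - 1/432)*(sqrt(37)/74) = -3040849*sqrt(37)/31968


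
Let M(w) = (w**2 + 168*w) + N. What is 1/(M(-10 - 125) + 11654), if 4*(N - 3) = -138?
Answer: 2/14335 ≈ 0.00013952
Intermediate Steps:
N = -63/2 (N = 3 + (1/4)*(-138) = 3 - 69/2 = -63/2 ≈ -31.500)
M(w) = -63/2 + w**2 + 168*w (M(w) = (w**2 + 168*w) - 63/2 = -63/2 + w**2 + 168*w)
1/(M(-10 - 125) + 11654) = 1/((-63/2 + (-10 - 125)**2 + 168*(-10 - 125)) + 11654) = 1/((-63/2 + (-135)**2 + 168*(-135)) + 11654) = 1/((-63/2 + 18225 - 22680) + 11654) = 1/(-8973/2 + 11654) = 1/(14335/2) = 2/14335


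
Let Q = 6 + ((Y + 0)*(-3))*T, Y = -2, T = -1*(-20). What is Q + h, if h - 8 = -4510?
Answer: -4376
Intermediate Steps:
h = -4502 (h = 8 - 4510 = -4502)
T = 20
Q = 126 (Q = 6 + ((-2 + 0)*(-3))*20 = 6 - 2*(-3)*20 = 6 + 6*20 = 6 + 120 = 126)
Q + h = 126 - 4502 = -4376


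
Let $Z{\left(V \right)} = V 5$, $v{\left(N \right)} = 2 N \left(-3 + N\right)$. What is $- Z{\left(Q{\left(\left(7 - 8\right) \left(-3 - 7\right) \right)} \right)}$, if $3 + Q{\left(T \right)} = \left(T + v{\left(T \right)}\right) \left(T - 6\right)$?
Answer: $-2985$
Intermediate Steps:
$v{\left(N \right)} = 2 N \left(-3 + N\right)$
$Q{\left(T \right)} = -3 + \left(-6 + T\right) \left(T + 2 T \left(-3 + T\right)\right)$ ($Q{\left(T \right)} = -3 + \left(T + 2 T \left(-3 + T\right)\right) \left(T - 6\right) = -3 + \left(T + 2 T \left(-3 + T\right)\right) \left(-6 + T\right) = -3 + \left(-6 + T\right) \left(T + 2 T \left(-3 + T\right)\right)$)
$Z{\left(V \right)} = 5 V$
$- Z{\left(Q{\left(\left(7 - 8\right) \left(-3 - 7\right) \right)} \right)} = - 5 \left(-3 - 17 \left(\left(7 - 8\right) \left(-3 - 7\right)\right)^{2} + 2 \left(\left(7 - 8\right) \left(-3 - 7\right)\right)^{3} + 30 \left(7 - 8\right) \left(-3 - 7\right)\right) = - 5 \left(-3 - 17 \left(\left(-1\right) \left(-10\right)\right)^{2} + 2 \left(\left(-1\right) \left(-10\right)\right)^{3} + 30 \left(\left(-1\right) \left(-10\right)\right)\right) = - 5 \left(-3 - 17 \cdot 10^{2} + 2 \cdot 10^{3} + 30 \cdot 10\right) = - 5 \left(-3 - 1700 + 2 \cdot 1000 + 300\right) = - 5 \left(-3 - 1700 + 2000 + 300\right) = - 5 \cdot 597 = \left(-1\right) 2985 = -2985$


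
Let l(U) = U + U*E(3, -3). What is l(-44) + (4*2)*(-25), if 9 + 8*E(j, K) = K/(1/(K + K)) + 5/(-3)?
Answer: -853/3 ≈ -284.33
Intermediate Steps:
E(j, K) = -4/3 + K**2/4 (E(j, K) = -9/8 + (K/(1/(K + K)) + 5/(-3))/8 = -9/8 + (K/(1/(2*K)) + 5*(-1/3))/8 = -9/8 + (K/((1/(2*K))) - 5/3)/8 = -9/8 + (K*(2*K) - 5/3)/8 = -9/8 + (2*K**2 - 5/3)/8 = -9/8 + (-5/3 + 2*K**2)/8 = -9/8 + (-5/24 + K**2/4) = -4/3 + K**2/4)
l(U) = 23*U/12 (l(U) = U + U*(-4/3 + (1/4)*(-3)**2) = U + U*(-4/3 + (1/4)*9) = U + U*(-4/3 + 9/4) = U + U*(11/12) = U + 11*U/12 = 23*U/12)
l(-44) + (4*2)*(-25) = (23/12)*(-44) + (4*2)*(-25) = -253/3 + 8*(-25) = -253/3 - 200 = -853/3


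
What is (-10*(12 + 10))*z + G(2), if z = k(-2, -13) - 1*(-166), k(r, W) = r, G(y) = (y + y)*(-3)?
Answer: -36092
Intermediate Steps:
G(y) = -6*y (G(y) = (2*y)*(-3) = -6*y)
z = 164 (z = -2 - 1*(-166) = -2 + 166 = 164)
(-10*(12 + 10))*z + G(2) = -10*(12 + 10)*164 - 6*2 = -10*22*164 - 12 = -220*164 - 12 = -36080 - 12 = -36092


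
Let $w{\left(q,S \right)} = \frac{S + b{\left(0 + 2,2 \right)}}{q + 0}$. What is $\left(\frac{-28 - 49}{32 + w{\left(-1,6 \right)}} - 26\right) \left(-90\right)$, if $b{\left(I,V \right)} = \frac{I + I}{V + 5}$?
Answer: $\frac{232515}{89} \approx 2612.5$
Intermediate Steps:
$b{\left(I,V \right)} = \frac{2 I}{5 + V}$
$w{\left(q,S \right)} = \frac{\frac{4}{7} + S}{q}$ ($w{\left(q,S \right)} = \frac{S + \frac{2 \left(0 + 2\right)}{5 + 2}}{q + 0} = \frac{S + 2 \cdot 2 \cdot \frac{1}{7}}{q} = \frac{S + \frac{4}{7}}{q} = \frac{\frac{4}{7} + S}{q}$)
$\left(\frac{-28 - 49}{32 + w{\left(-1,6 \right)}} - 26\right) \left(-90\right) = \left(\frac{-28 - 49}{32 + \frac{\frac{4}{7} + 6}{-1}} - 26\right) \left(-90\right) = \left(- \frac{77}{32 - \frac{46}{7}} - 26\right) \left(-90\right) = \left(- \frac{77}{\frac{178}{7}} - 26\right) \left(-90\right) = \left(\left(-77\right) \frac{7}{178} - 26\right) \left(-90\right) = \left(- \frac{539}{178} - 26\right) \left(-90\right) = \left(- \frac{5167}{178}\right) \left(-90\right) = \frac{232515}{89}$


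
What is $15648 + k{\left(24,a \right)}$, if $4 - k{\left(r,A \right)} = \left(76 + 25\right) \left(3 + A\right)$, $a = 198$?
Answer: $-4649$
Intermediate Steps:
$k{\left(r,A \right)} = -299 - 101 A$ ($k{\left(r,A \right)} = 4 - \left(76 + 25\right) \left(3 + A\right) = 4 - 101 \left(3 + A\right) = 4 - \left(303 + 101 A\right) = -299 - 101 A$)
$15648 + k{\left(24,a \right)} = 15648 - 20297 = -4649$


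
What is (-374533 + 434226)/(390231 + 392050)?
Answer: 59693/782281 ≈ 0.076306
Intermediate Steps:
(-374533 + 434226)/(390231 + 392050) = 59693/782281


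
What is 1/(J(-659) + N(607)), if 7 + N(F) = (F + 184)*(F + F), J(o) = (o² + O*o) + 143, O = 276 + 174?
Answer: 1/1098141 ≈ 9.1063e-7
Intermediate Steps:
O = 450
J(o) = 143 + o² + 450*o (J(o) = (o² + 450*o) + 143 = 143 + o² + 450*o)
N(F) = -7 + 2*F*(184 + F) (N(F) = -7 + (F + 184)*(F + F) = -7 + (184 + F)*(2*F) = -7 + 2*F*(184 + F))
1/(J(-659) + N(607)) = 1/((143 + (-659)² + 450*(-659)) + (-7 + 2*607² + 368*607)) = 1/((143 + 434281 - 296550) + (-7 + 2*368449 + 223376)) = 1/(137874 + (-7 + 736898 + 223376)) = 1/(137874 + 960267) = 1/1098141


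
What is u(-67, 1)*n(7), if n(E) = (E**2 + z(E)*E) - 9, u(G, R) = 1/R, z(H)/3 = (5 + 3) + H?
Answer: 355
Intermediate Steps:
z(H) = 24 + 3*H (z(H) = 3*((5 + 3) + H) = 3*(8 + H) = 24 + 3*H)
n(E) = -9 + E**2 + E*(24 + 3*E) (n(E) = (E**2 + (24 + 3*E)*E) - 9 = (E**2 + E*(24 + 3*E)) - 9 = -9 + E**2 + E*(24 + 3*E))
u(-67, 1)*n(7) = (-9 + 4*7**2 + 24*7)/1 = 1*(-9 + 4*49 + 168) = 1*(-9 + 196 + 168) = 1*355 = 355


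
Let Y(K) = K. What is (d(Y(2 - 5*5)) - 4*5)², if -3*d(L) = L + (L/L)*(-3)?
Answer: 1156/9 ≈ 128.44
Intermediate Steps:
d(L) = 1 - L/3 (d(L) = -(L + (L/L)*(-3))/3 = -(L + 1*(-3))/3 = -(L - 3)/3 = -(-3 + L)/3 = 1 - L/3)
(d(Y(2 - 5*5)) - 4*5)² = ((1 - (2 - 5*5)/3) - 4*5)² = ((1 - (2 - 25)/3) - 20)² = ((1 - ⅓*(-23)) - 20)² = ((1 + 23/3) - 20)² = (26/3 - 20)² = (-34/3)² = 1156/9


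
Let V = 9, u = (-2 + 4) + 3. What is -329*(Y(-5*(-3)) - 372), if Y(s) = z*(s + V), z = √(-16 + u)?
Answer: 122388 - 7896*I*√11 ≈ 1.2239e+5 - 26188.0*I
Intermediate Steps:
u = 5 (u = 2 + 3 = 5)
z = I*√11 (z = √(-16 + 5) = √(-11) = I*√11 ≈ 3.3166*I)
Y(s) = I*√11*(9 + s) (Y(s) = (I*√11)*(s + 9) = (I*√11)*(9 + s) = I*√11*(9 + s))
-329*(Y(-5*(-3)) - 372) = -329*(I*√11*(9 - 5*(-3)) - 372) = -329*(I*√11*(9 + 15) - 372) = -329*(I*√11*24 - 372) = -329*(24*I*√11 - 372) = -329*(-372 + 24*I*√11) = 122388 - 7896*I*√11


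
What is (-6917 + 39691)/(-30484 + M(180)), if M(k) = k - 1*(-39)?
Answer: -32774/30265 ≈ -1.0829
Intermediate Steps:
M(k) = 39 + k (M(k) = k + 39 = 39 + k)
(-6917 + 39691)/(-30484 + M(180)) = (-6917 + 39691)/(-30484 + (39 + 180)) = 32774/(-30484 + 219) = 32774/(-30265) = 32774*(-1/30265) = -32774/30265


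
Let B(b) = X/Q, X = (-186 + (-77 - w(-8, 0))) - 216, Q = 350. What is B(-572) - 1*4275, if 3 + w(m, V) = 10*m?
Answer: -748323/175 ≈ -4276.1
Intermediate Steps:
w(m, V) = -3 + 10*m
X = -396 (X = (-186 + (-77 - (-3 + 10*(-8)))) - 216 = (-186 + (-77 - (-3 - 80))) - 216 = (-186 + (-77 - 1*(-83))) - 216 = (-186 + (-77 + 83)) - 216 = (-186 + 6) - 216 = -180 - 216 = -396)
B(b) = -198/175 (B(b) = -396/350 = -396*1/350 = -198/175)
B(-572) - 1*4275 = -198/175 - 1*4275 = -198/175 - 4275 = -748323/175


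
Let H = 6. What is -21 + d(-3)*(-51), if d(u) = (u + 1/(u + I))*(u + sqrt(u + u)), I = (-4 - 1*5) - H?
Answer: -977/2 + 935*I*sqrt(6)/6 ≈ -488.5 + 381.71*I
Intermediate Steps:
I = -15 (I = (-4 - 1*5) - 1*6 = (-4 - 5) - 6 = -9 - 6 = -15)
d(u) = (u + 1/(-15 + u))*(u + sqrt(2)*sqrt(u)) (d(u) = (u + 1/(u - 15))*(u + sqrt(u + u)) = (u + 1/(-15 + u))*(u + sqrt(2*u)) = (u + 1/(-15 + u))*(u + sqrt(2)*sqrt(u)))
-21 + d(-3)*(-51) = -21 + ((-3 + (-3)**3 - 15*(-3)**2 + sqrt(2)*sqrt(-3) + sqrt(2)*(-3)**(5/2) - 15*sqrt(2)*(-3)**(3/2))/(-15 - 3))*(-51) = -21 + ((-3 - 27 - 15*9 + sqrt(2)*(I*sqrt(3)) + sqrt(2)*(9*I*sqrt(3)) - 15*sqrt(2)*(-3*I*sqrt(3)))/(-18))*(-51) = -21 - (-3 - 27 - 135 + I*sqrt(6) + 9*I*sqrt(6) + 45*I*sqrt(6))/18*(-51) = -21 - (-165 + 55*I*sqrt(6))/18*(-51) = -21 + (55/6 - 55*I*sqrt(6)/18)*(-51) = -21 + (-935/2 + 935*I*sqrt(6)/6) = -977/2 + 935*I*sqrt(6)/6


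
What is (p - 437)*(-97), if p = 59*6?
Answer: 8051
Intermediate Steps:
p = 354
(p - 437)*(-97) = (354 - 437)*(-97) = -83*(-97) = 8051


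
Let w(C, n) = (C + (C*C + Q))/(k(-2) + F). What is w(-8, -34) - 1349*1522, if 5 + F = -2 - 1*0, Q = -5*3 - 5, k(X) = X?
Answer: -2053182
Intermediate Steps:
Q = -20 (Q = -15 - 5 = -20)
F = -7 (F = -5 + (-2 - 1*0) = -5 + (-2 + 0) = -5 - 2 = -7)
w(C, n) = 20/9 - C/9 - C**2/9 (w(C, n) = (C + (C*C - 20))/(-2 - 7) = (C + (C**2 - 20))/(-9) = (C + (-20 + C**2))*(-1/9) = (-20 + C + C**2)*(-1/9) = 20/9 - C/9 - C**2/9)
w(-8, -34) - 1349*1522 = (20/9 - 1/9*(-8) - 1/9*(-8)**2) - 1349*1522 = (20/9 + 8/9 - 1/9*64) - 2053178 = (20/9 + 8/9 - 64/9) - 2053178 = -4 - 2053178 = -2053182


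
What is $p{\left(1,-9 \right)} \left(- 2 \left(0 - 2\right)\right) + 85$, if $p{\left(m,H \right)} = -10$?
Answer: $45$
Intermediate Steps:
$p{\left(1,-9 \right)} \left(- 2 \left(0 - 2\right)\right) + 85 = - 10 \left(- 2 \left(0 - 2\right)\right) + 85 = - 10 \left(\left(-2\right) \left(-2\right)\right) + 85 = \left(-10\right) 4 + 85 = -40 + 85 = 45$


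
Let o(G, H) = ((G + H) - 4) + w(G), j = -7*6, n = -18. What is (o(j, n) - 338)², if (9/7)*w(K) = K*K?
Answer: 940900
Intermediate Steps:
j = -42
w(K) = 7*K²/9 (w(K) = 7*(K*K)/9 = 7*K²/9)
o(G, H) = -4 + G + H + 7*G²/9 (o(G, H) = ((G + H) - 4) + 7*G²/9 = (-4 + G + H) + 7*G²/9 = -4 + G + H + 7*G²/9)
(o(j, n) - 338)² = ((-4 - 42 - 18 + (7/9)*(-42)²) - 338)² = ((-4 - 42 - 18 + (7/9)*1764) - 338)² = ((-4 - 42 - 18 + 1372) - 338)² = (1308 - 338)² = 970² = 940900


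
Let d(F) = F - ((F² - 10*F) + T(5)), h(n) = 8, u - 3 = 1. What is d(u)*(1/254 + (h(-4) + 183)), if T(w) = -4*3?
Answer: 970300/127 ≈ 7640.2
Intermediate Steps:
T(w) = -12
u = 4 (u = 3 + 1 = 4)
d(F) = 12 - F² + 11*F (d(F) = F - ((F² - 10*F) - 12) = F - (-12 + F² - 10*F) = F + (12 - F² + 10*F) = 12 - F² + 11*F)
d(u)*(1/254 + (h(-4) + 183)) = (12 - 1*4² + 11*4)*(1/254 + (8 + 183)) = (12 - 1*16 + 44)*(1/254 + 191) = (12 - 16 + 44)*(48515/254) = 40*(48515/254) = 970300/127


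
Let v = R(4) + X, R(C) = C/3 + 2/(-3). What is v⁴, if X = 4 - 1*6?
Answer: 256/81 ≈ 3.1605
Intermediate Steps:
X = -2 (X = 4 - 6 = -2)
R(C) = -⅔ + C/3 (R(C) = C*(⅓) + 2*(-⅓) = C/3 - ⅔ = -⅔ + C/3)
v = -4/3 (v = (-⅔ + (⅓)*4) - 2 = (-⅔ + 4/3) - 2 = ⅔ - 2 = -4/3 ≈ -1.3333)
v⁴ = (-4/3)⁴ = 256/81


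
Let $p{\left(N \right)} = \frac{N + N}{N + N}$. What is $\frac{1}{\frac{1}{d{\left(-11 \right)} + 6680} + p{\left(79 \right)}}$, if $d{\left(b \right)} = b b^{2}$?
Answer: $\frac{5349}{5350} \approx 0.99981$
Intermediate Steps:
$d{\left(b \right)} = b^{3}$
$p{\left(N \right)} = 1$ ($p{\left(N \right)} = \frac{2 N}{2 N} = 2 N \frac{1}{2 N} = 1$)
$\frac{1}{\frac{1}{d{\left(-11 \right)} + 6680} + p{\left(79 \right)}} = \frac{1}{\frac{1}{\left(-11\right)^{3} + 6680} + 1} = \frac{1}{\frac{1}{-1331 + 6680} + 1} = \frac{1}{\frac{1}{5349} + 1} = \frac{1}{\frac{5350}{5349}} = \frac{5349}{5350}$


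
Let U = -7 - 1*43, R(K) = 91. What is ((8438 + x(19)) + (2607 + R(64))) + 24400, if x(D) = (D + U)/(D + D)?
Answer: 1350337/38 ≈ 35535.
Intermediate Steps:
U = -50 (U = -7 - 43 = -50)
x(D) = (-50 + D)/(2*D) (x(D) = (D - 50)/(D + D) = (-50 + D)/((2*D)) = (-50 + D)*(1/(2*D)) = (-50 + D)/(2*D))
((8438 + x(19)) + (2607 + R(64))) + 24400 = ((8438 + (½)*(-50 + 19)/19) + (2607 + 91)) + 24400 = ((8438 + (½)*(1/19)*(-31)) + 2698) + 24400 = ((8438 - 31/38) + 2698) + 24400 = (320613/38 + 2698) + 24400 = 423137/38 + 24400 = 1350337/38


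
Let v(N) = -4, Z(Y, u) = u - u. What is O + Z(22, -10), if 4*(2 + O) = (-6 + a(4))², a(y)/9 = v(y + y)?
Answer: 439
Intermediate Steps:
Z(Y, u) = 0
a(y) = -36 (a(y) = 9*(-4) = -36)
O = 439 (O = -2 + (-6 - 36)²/4 = -2 + (¼)*(-42)² = -2 + (¼)*1764 = -2 + 441 = 439)
O + Z(22, -10) = 439 + 0 = 439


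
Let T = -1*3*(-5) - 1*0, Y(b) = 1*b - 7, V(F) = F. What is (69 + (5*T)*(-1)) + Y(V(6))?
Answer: -7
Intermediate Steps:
Y(b) = -7 + b (Y(b) = b - 7 = -7 + b)
T = 15 (T = -3*(-5) + 0 = 15 + 0 = 15)
(69 + (5*T)*(-1)) + Y(V(6)) = (69 + (5*15)*(-1)) + (-7 + 6) = (69 + 75*(-1)) - 1 = (69 - 75) - 1 = -6 - 1 = -7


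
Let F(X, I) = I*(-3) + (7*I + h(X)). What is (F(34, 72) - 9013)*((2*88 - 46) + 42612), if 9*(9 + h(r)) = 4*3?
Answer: -1119754916/3 ≈ -3.7325e+8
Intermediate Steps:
h(r) = -23/3 (h(r) = -9 + (4*3)/9 = -9 + (⅑)*12 = -9 + 4/3 = -23/3)
F(X, I) = -23/3 + 4*I (F(X, I) = I*(-3) + (7*I - 23/3) = -3*I + (-23/3 + 7*I) = -23/3 + 4*I)
(F(34, 72) - 9013)*((2*88 - 46) + 42612) = ((-23/3 + 4*72) - 9013)*((2*88 - 46) + 42612) = ((-23/3 + 288) - 9013)*((176 - 46) + 42612) = (841/3 - 9013)*(130 + 42612) = -26198/3*42742 = -1119754916/3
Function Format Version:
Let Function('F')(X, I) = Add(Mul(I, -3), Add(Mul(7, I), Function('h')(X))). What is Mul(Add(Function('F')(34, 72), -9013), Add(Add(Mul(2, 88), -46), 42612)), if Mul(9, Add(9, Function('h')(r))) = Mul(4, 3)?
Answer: Rational(-1119754916, 3) ≈ -3.7325e+8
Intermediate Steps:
Function('h')(r) = Rational(-23, 3) (Function('h')(r) = Add(-9, Mul(Rational(1, 9), Mul(4, 3))) = Add(-9, Mul(Rational(1, 9), 12)) = Add(-9, Rational(4, 3)) = Rational(-23, 3))
Function('F')(X, I) = Add(Rational(-23, 3), Mul(4, I)) (Function('F')(X, I) = Add(Mul(I, -3), Add(Mul(7, I), Rational(-23, 3))) = Add(Mul(-3, I), Add(Rational(-23, 3), Mul(7, I))) = Add(Rational(-23, 3), Mul(4, I)))
Mul(Add(Function('F')(34, 72), -9013), Add(Add(Mul(2, 88), -46), 42612)) = Mul(Add(Add(Rational(-23, 3), Mul(4, 72)), -9013), Add(Add(Mul(2, 88), -46), 42612)) = Mul(Add(Add(Rational(-23, 3), 288), -9013), Add(Add(176, -46), 42612)) = Mul(Add(Rational(841, 3), -9013), Add(130, 42612)) = Mul(Rational(-26198, 3), 42742) = Rational(-1119754916, 3)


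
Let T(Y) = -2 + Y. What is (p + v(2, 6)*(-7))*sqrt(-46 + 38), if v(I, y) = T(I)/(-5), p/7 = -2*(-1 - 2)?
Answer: 84*I*sqrt(2) ≈ 118.79*I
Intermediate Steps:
p = 42 (p = 7*(-2*(-1 - 2)) = 7*(-2*(-3)) = 7*6 = 42)
v(I, y) = 2/5 - I/5 (v(I, y) = (-2 + I)/(-5) = (-2 + I)*(-1/5) = 2/5 - I/5)
(p + v(2, 6)*(-7))*sqrt(-46 + 38) = (42 + (2/5 - 1/5*2)*(-7))*sqrt(-46 + 38) = (42 + (2/5 - 2/5)*(-7))*sqrt(-8) = (42 + 0*(-7))*(2*I*sqrt(2)) = (42 + 0)*(2*I*sqrt(2)) = 42*(2*I*sqrt(2)) = 84*I*sqrt(2)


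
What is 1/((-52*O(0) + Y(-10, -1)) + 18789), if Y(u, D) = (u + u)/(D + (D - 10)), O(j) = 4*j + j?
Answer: 3/56372 ≈ 5.3218e-5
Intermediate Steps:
O(j) = 5*j
Y(u, D) = 2*u/(-10 + 2*D) (Y(u, D) = (2*u)/(D + (-10 + D)) = (2*u)/(-10 + 2*D) = 2*u/(-10 + 2*D))
1/((-52*O(0) + Y(-10, -1)) + 18789) = 1/((-260*0 - 10/(-5 - 1)) + 18789) = 1/((-52*0 - 10/(-6)) + 18789) = 1/((0 - 10*(-1/6)) + 18789) = 1/((0 + 5/3) + 18789) = 1/(5/3 + 18789) = 1/(56372/3) = 3/56372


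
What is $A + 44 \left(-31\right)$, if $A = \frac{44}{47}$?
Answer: $- \frac{64064}{47} \approx -1363.1$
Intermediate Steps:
$A = \frac{44}{47}$ ($A = 44 \cdot \frac{1}{47} = \frac{44}{47} \approx 0.93617$)
$A + 44 \left(-31\right) = \frac{44}{47} + 44 \left(-31\right) = \frac{44}{47} - 1364 = - \frac{64064}{47}$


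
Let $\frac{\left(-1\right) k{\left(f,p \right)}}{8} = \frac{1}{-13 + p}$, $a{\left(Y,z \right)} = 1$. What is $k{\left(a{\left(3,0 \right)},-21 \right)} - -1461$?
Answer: $\frac{24841}{17} \approx 1461.2$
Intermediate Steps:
$k{\left(f,p \right)} = - \frac{8}{-13 + p}$
$k{\left(a{\left(3,0 \right)},-21 \right)} - -1461 = - \frac{8}{-13 - 21} - -1461 = - \frac{8}{-34} + 1461 = \left(-8\right) \left(- \frac{1}{34}\right) + 1461 = \frac{4}{17} + 1461 = \frac{24841}{17}$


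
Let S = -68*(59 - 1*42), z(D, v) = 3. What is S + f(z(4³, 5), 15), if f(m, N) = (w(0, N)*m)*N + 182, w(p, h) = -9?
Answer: -1379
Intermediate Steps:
S = -1156 (S = -68*(59 - 42) = -68*17 = -1156)
f(m, N) = 182 - 9*N*m (f(m, N) = (-9*m)*N + 182 = -9*N*m + 182 = 182 - 9*N*m)
S + f(z(4³, 5), 15) = -1156 + (182 - 9*15*3) = -1156 + (182 - 405) = -1156 - 223 = -1379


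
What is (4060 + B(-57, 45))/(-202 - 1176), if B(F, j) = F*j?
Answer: -115/106 ≈ -1.0849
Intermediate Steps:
(4060 + B(-57, 45))/(-202 - 1176) = (4060 - 57*45)/(-202 - 1176) = (4060 - 2565)/(-1378) = 1495*(-1/1378) = -115/106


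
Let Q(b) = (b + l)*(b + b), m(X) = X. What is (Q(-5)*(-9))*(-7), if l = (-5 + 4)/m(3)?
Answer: 3360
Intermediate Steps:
l = -⅓ (l = (-5 + 4)/3 = -1*⅓ = -⅓ ≈ -0.33333)
Q(b) = 2*b*(-⅓ + b) (Q(b) = (b - ⅓)*(b + b) = (-⅓ + b)*(2*b) = 2*b*(-⅓ + b))
(Q(-5)*(-9))*(-7) = (((⅔)*(-5)*(-1 + 3*(-5)))*(-9))*(-7) = (((⅔)*(-5)*(-1 - 15))*(-9))*(-7) = (((⅔)*(-5)*(-16))*(-9))*(-7) = ((160/3)*(-9))*(-7) = -480*(-7) = 3360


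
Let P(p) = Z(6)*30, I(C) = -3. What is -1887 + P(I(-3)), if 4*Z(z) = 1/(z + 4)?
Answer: -7545/4 ≈ -1886.3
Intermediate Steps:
Z(z) = 1/(4*(4 + z)) (Z(z) = 1/(4*(z + 4)) = 1/(4*(4 + z)))
P(p) = 3/4 (P(p) = (1/(4*(4 + 6)))*30 = ((1/4)/10)*30 = ((1/4)*(1/10))*30 = (1/40)*30 = 3/4)
-1887 + P(I(-3)) = -1887 + 3/4 = -7545/4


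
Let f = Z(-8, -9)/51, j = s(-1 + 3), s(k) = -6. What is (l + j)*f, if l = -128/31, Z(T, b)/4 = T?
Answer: 10048/1581 ≈ 6.3555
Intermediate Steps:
Z(T, b) = 4*T
l = -128/31 (l = -128*1/31 = -128/31 ≈ -4.1290)
j = -6
f = -32/51 (f = (4*(-8))/51 = -32*1/51 = -32/51 ≈ -0.62745)
(l + j)*f = (-128/31 - 6)*(-32/51) = -314/31*(-32/51) = 10048/1581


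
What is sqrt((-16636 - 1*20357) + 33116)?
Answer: I*sqrt(3877) ≈ 62.266*I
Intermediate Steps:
sqrt((-16636 - 1*20357) + 33116) = sqrt((-16636 - 20357) + 33116) = sqrt(-36993 + 33116) = sqrt(-3877) = I*sqrt(3877)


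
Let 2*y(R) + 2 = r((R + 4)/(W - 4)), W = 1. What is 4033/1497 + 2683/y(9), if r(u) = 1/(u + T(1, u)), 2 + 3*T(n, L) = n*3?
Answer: -10698437/4491 ≈ -2382.2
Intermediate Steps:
T(n, L) = -⅔ + n (T(n, L) = -⅔ + (n*3)/3 = -⅔ + (3*n)/3 = -⅔ + n)
r(u) = 1/(⅓ + u) (r(u) = 1/(u + (-⅔ + 1)) = 1/(u + ⅓) = 1/(⅓ + u))
y(R) = -1 + 3/(2*(-3 - R)) (y(R) = -1 + (3/(1 + 3*((R + 4)/(1 - 4))))/2 = -1 + (3/(1 + 3*((4 + R)/(-3))))/2 = -1 + (3/(1 + 3*((4 + R)*(-⅓))))/2 = -1 + (3/(1 + 3*(-4/3 - R/3)))/2 = -1 + (3/(1 + (-4 - R)))/2 = -1 + (3/(-3 - R))/2 = -1 + 3/(2*(-3 - R)))
4033/1497 + 2683/y(9) = 4033/1497 + 2683/(((9/2 + 9)/(-3 - 1*9))) = 4033*(1/1497) + 2683/(((27/2)/(-3 - 9))) = 4033/1497 + 2683/(((27/2)/(-12))) = 4033/1497 + 2683/((-1/12*27/2)) = 4033/1497 + 2683/(-9/8) = 4033/1497 + 2683*(-8/9) = 4033/1497 - 21464/9 = -10698437/4491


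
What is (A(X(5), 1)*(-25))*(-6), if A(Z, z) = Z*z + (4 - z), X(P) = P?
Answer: 1200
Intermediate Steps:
A(Z, z) = 4 - z + Z*z
(A(X(5), 1)*(-25))*(-6) = ((4 - 1*1 + 5*1)*(-25))*(-6) = ((4 - 1 + 5)*(-25))*(-6) = (8*(-25))*(-6) = -200*(-6) = 1200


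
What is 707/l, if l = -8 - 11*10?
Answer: -707/118 ≈ -5.9915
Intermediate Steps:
l = -118 (l = -8 - 110 = -118)
707/l = 707/(-118) = 707*(-1/118) = -707/118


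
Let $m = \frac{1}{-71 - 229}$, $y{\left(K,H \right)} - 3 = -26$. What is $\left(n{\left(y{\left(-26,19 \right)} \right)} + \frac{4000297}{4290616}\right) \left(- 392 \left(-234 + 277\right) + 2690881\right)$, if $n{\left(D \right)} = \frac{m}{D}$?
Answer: $\frac{738200430938819}{296052504} \approx 2.4935 \cdot 10^{6}$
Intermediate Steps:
$y{\left(K,H \right)} = -23$ ($y{\left(K,H \right)} = 3 - 26 = -23$)
$m = - \frac{1}{300}$ ($m = \frac{1}{-300} = - \frac{1}{300} \approx -0.0033333$)
$n{\left(D \right)} = - \frac{1}{300 D}$
$\left(n{\left(y{\left(-26,19 \right)} \right)} + \frac{4000297}{4290616}\right) \left(- 392 \left(-234 + 277\right) + 2690881\right) = \left(- \frac{1}{300 \left(-23\right)} + \frac{4000297}{4290616}\right) \left(- 392 \left(-234 + 277\right) + 2690881\right) = \left(\left(- \frac{1}{300}\right) \left(- \frac{1}{23}\right) + 4000297 \cdot \frac{1}{4290616}\right) \left(\left(-392\right) 43 + 2690881\right) = \left(\frac{1}{6900} + \frac{4000297}{4290616}\right) \left(-16856 + 2690881\right) = \frac{6901584979}{7401312600} \cdot 2674025 = \frac{738200430938819}{296052504}$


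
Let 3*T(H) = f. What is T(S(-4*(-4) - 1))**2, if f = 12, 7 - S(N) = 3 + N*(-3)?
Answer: 16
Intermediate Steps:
S(N) = 4 + 3*N (S(N) = 7 - (3 + N*(-3)) = 7 - (3 - 3*N) = 7 + (-3 + 3*N) = 4 + 3*N)
T(H) = 4 (T(H) = (1/3)*12 = 4)
T(S(-4*(-4) - 1))**2 = 4**2 = 16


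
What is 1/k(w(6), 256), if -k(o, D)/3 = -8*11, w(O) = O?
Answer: 1/264 ≈ 0.0037879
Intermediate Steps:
k(o, D) = 264 (k(o, D) = -(-24)*11 = -3*(-88) = 264)
1/k(w(6), 256) = 1/264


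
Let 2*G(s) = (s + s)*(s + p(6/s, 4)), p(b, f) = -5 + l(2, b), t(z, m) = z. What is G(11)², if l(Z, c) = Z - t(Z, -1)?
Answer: 4356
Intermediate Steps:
l(Z, c) = 0 (l(Z, c) = Z - Z = 0)
p(b, f) = -5 (p(b, f) = -5 + 0 = -5)
G(s) = s*(-5 + s) (G(s) = ((s + s)*(s - 5))/2 = ((2*s)*(-5 + s))/2 = (2*s*(-5 + s))/2 = s*(-5 + s))
G(11)² = (11*(-5 + 11))² = (11*6)² = 66² = 4356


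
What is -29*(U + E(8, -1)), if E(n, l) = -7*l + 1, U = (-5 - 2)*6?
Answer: 986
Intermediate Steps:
U = -42 (U = -7*6 = -42)
E(n, l) = 1 - 7*l
-29*(U + E(8, -1)) = -29*(-42 + (1 - 7*(-1))) = -29*(-42 + (1 + 7)) = -29*(-42 + 8) = -29*(-34) = 986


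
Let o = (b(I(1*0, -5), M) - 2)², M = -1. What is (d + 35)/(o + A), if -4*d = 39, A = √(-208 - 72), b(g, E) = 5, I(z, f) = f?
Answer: 909/1444 - 101*I*√70/722 ≈ 0.6295 - 1.1704*I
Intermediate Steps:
A = 2*I*√70 (A = √(-280) = 2*I*√70 ≈ 16.733*I)
d = -39/4 (d = -¼*39 = -39/4 ≈ -9.7500)
o = 9 (o = (5 - 2)² = 3² = 9)
(d + 35)/(o + A) = (-39/4 + 35)/(9 + 2*I*√70) = 101/(4*(9 + 2*I*√70))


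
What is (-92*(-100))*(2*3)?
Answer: 55200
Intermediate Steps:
(-92*(-100))*(2*3) = 9200*6 = 55200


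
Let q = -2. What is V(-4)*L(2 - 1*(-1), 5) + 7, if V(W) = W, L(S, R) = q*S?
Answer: 31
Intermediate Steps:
L(S, R) = -2*S
V(-4)*L(2 - 1*(-1), 5) + 7 = -(-8)*(2 - 1*(-1)) + 7 = -(-8)*(2 + 1) + 7 = -(-8)*3 + 7 = -4*(-6) + 7 = 24 + 7 = 31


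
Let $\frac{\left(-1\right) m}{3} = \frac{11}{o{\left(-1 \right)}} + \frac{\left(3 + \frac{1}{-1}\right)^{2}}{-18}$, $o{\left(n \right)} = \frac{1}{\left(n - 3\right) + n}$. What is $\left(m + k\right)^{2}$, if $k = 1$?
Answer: $\frac{250000}{9} \approx 27778.0$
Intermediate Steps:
$o{\left(n \right)} = \frac{1}{-3 + 2 n}$ ($o{\left(n \right)} = \frac{1}{\left(-3 + n\right) + n} = \frac{1}{-3 + 2 n}$)
$m = \frac{497}{3}$ ($m = - 3 \left(\frac{11}{\frac{1}{-3 + 2 \left(-1\right)}} + \frac{\left(3 + \frac{1}{-1}\right)^{2}}{-18}\right) = - 3 \left(\frac{11}{\frac{1}{-3 - 2}} + \left(3 - 1\right)^{2} \left(- \frac{1}{18}\right)\right) = - 3 \left(\frac{11}{\frac{1}{-5}} + 2^{2} \left(- \frac{1}{18}\right)\right) = - 3 \left(\frac{11}{- \frac{1}{5}} + 4 \left(- \frac{1}{18}\right)\right) = - 3 \left(11 \left(-5\right) - \frac{2}{9}\right) = - 3 \left(-55 - \frac{2}{9}\right) = \left(-3\right) \left(- \frac{497}{9}\right) = \frac{497}{3} \approx 165.67$)
$\left(m + k\right)^{2} = \left(\frac{497}{3} + 1\right)^{2} = \left(\frac{500}{3}\right)^{2} = \frac{250000}{9}$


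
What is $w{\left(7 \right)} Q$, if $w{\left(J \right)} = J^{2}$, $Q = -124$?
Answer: $-6076$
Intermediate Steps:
$w{\left(7 \right)} Q = 7^{2} \left(-124\right) = 49 \left(-124\right) = -6076$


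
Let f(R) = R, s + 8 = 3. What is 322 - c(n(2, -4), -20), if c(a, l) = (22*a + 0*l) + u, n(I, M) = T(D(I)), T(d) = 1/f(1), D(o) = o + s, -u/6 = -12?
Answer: 228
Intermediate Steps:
s = -5 (s = -8 + 3 = -5)
u = 72 (u = -6*(-12) = 72)
D(o) = -5 + o (D(o) = o - 5 = -5 + o)
T(d) = 1 (T(d) = 1/1 = 1)
n(I, M) = 1
c(a, l) = 72 + 22*a (c(a, l) = (22*a + 0*l) + 72 = (22*a + 0) + 72 = 22*a + 72 = 72 + 22*a)
322 - c(n(2, -4), -20) = 322 - (72 + 22*1) = 322 - (72 + 22) = 322 - 1*94 = 322 - 94 = 228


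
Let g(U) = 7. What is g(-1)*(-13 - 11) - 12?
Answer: -180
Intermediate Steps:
g(-1)*(-13 - 11) - 12 = 7*(-13 - 11) - 12 = 7*(-24) - 12 = -168 - 12 = -180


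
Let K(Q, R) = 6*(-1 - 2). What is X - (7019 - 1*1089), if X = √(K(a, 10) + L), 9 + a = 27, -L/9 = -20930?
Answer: -5930 + 24*√327 ≈ -5496.0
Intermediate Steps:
L = 188370 (L = -9*(-20930) = 188370)
a = 18 (a = -9 + 27 = 18)
K(Q, R) = -18 (K(Q, R) = 6*(-3) = -18)
X = 24*√327 (X = √(-18 + 188370) = √188352 = 24*√327 ≈ 434.00)
X - (7019 - 1*1089) = 24*√327 - (7019 - 1*1089) = 24*√327 - (7019 - 1089) = 24*√327 - 1*5930 = 24*√327 - 5930 = -5930 + 24*√327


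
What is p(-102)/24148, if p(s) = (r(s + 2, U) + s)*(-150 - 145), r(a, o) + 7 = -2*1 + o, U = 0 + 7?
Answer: 7670/6037 ≈ 1.2705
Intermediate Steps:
U = 7
r(a, o) = -9 + o (r(a, o) = -7 + (-2*1 + o) = -7 + (-2 + o) = -9 + o)
p(s) = 590 - 295*s (p(s) = ((-9 + 7) + s)*(-150 - 145) = (-2 + s)*(-295) = 590 - 295*s)
p(-102)/24148 = (590 - 295*(-102))/24148 = (590 + 30090)*(1/24148) = 30680*(1/24148) = 7670/6037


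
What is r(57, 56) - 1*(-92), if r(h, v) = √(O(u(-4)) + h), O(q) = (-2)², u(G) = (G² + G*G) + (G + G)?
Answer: 92 + √61 ≈ 99.810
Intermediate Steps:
u(G) = 2*G + 2*G² (u(G) = (G² + G²) + 2*G = 2*G² + 2*G = 2*G + 2*G²)
O(q) = 4
r(h, v) = √(4 + h)
r(57, 56) - 1*(-92) = √(4 + 57) - 1*(-92) = √61 + 92 = 92 + √61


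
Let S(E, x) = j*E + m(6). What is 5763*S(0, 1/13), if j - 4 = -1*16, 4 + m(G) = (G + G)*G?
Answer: 391884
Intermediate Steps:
m(G) = -4 + 2*G² (m(G) = -4 + (G + G)*G = -4 + (2*G)*G = -4 + 2*G²)
j = -12 (j = 4 - 1*16 = 4 - 16 = -12)
S(E, x) = 68 - 12*E (S(E, x) = -12*E + (-4 + 2*6²) = -12*E + (-4 + 2*36) = -12*E + (-4 + 72) = -12*E + 68 = 68 - 12*E)
5763*S(0, 1/13) = 5763*(68 - 12*0) = 5763*(68 + 0) = 5763*68 = 391884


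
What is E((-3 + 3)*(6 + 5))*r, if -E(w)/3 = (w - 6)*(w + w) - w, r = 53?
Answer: 0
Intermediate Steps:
E(w) = 3*w - 6*w*(-6 + w) (E(w) = -3*((w - 6)*(w + w) - w) = -3*((-6 + w)*(2*w) - w) = -3*(2*w*(-6 + w) - w) = -3*(-w + 2*w*(-6 + w)) = 3*w - 6*w*(-6 + w))
E((-3 + 3)*(6 + 5))*r = (3*((-3 + 3)*(6 + 5))*(13 - 2*(-3 + 3)*(6 + 5)))*53 = (3*(0*11)*(13 - 0*11))*53 = (3*0*(13 - 2*0))*53 = (3*0*(13 + 0))*53 = (3*0*13)*53 = 0*53 = 0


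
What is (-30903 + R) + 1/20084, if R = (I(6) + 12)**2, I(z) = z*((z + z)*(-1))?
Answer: -548353451/20084 ≈ -27303.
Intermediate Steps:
I(z) = -2*z**2 (I(z) = z*((2*z)*(-1)) = z*(-2*z) = -2*z**2)
R = 3600 (R = (-2*6**2 + 12)**2 = (-2*36 + 12)**2 = (-72 + 12)**2 = (-60)**2 = 3600)
(-30903 + R) + 1/20084 = (-30903 + 3600) + 1/20084 = -27303 + 1/20084 = -548353451/20084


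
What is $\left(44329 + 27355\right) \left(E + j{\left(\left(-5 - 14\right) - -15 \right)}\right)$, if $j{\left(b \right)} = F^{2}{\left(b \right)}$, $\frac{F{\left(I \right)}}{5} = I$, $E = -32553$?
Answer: $-2304855652$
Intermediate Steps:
$F{\left(I \right)} = 5 I$
$j{\left(b \right)} = 25 b^{2}$ ($j{\left(b \right)} = \left(5 b\right)^{2} = 25 b^{2}$)
$\left(44329 + 27355\right) \left(E + j{\left(\left(-5 - 14\right) - -15 \right)}\right) = \left(44329 + 27355\right) \left(-32553 + 25 \left(\left(-5 - 14\right) - -15\right)^{2}\right) = 71684 \left(-32553 + 25 \left(-19 + 15\right)^{2}\right) = 71684 \left(-32553 + 25 \left(-4\right)^{2}\right) = 71684 \left(-32553 + 25 \cdot 16\right) = 71684 \left(-32553 + 400\right) = 71684 \left(-32153\right) = -2304855652$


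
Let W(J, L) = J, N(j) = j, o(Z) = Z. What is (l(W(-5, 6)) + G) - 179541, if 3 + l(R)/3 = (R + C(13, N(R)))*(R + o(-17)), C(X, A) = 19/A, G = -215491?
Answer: -1972301/5 ≈ -3.9446e+5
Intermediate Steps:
l(R) = -9 + 3*(-17 + R)*(R + 19/R) (l(R) = -9 + 3*((R + 19/R)*(R - 17)) = -9 + 3*((R + 19/R)*(-17 + R)) = -9 + 3*((-17 + R)*(R + 19/R)) = -9 + 3*(-17 + R)*(R + 19/R))
(l(W(-5, 6)) + G) - 179541 = ((48 - 969/(-5) - 51*(-5) + 3*(-5)²) - 215491) - 179541 = ((48 - 969*(-⅕) + 255 + 3*25) - 215491) - 179541 = ((48 + 969/5 + 255 + 75) - 215491) - 179541 = (2859/5 - 215491) - 179541 = -1074596/5 - 179541 = -1972301/5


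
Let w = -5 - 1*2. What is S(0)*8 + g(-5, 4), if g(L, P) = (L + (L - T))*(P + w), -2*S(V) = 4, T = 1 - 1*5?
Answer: 2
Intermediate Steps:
w = -7 (w = -5 - 2 = -7)
T = -4 (T = 1 - 5 = -4)
S(V) = -2 (S(V) = -1/2*4 = -2)
g(L, P) = (-7 + P)*(4 + 2*L) (g(L, P) = (L + (L - 1*(-4)))*(P - 7) = (L + (L + 4))*(-7 + P) = (L + (4 + L))*(-7 + P) = (4 + 2*L)*(-7 + P) = (-7 + P)*(4 + 2*L))
S(0)*8 + g(-5, 4) = -2*8 + (-28 - 14*(-5) + 4*4 + 2*(-5)*4) = -16 + (-28 + 70 + 16 - 40) = -16 + 18 = 2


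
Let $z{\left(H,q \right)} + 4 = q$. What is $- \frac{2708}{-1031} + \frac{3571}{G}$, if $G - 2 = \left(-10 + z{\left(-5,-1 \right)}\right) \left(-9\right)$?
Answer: $\frac{4052697}{141247} \approx 28.692$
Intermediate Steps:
$z{\left(H,q \right)} = -4 + q$
$G = 137$ ($G = 2 + \left(-10 - 5\right) \left(-9\right) = 2 - -135 = 2 + 135 = 137$)
$- \frac{2708}{-1031} + \frac{3571}{G} = - \frac{2708}{-1031} + \frac{3571}{137} = \left(-2708\right) \left(- \frac{1}{1031}\right) + 3571 \cdot \frac{1}{137} = \frac{2708}{1031} + \frac{3571}{137} = \frac{4052697}{141247}$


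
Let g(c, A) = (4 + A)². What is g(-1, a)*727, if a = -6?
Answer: 2908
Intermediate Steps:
g(-1, a)*727 = (4 - 6)²*727 = (-2)²*727 = 4*727 = 2908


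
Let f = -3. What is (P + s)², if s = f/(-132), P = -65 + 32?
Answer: 2105401/1936 ≈ 1087.5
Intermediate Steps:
P = -33
s = 1/44 (s = -3/(-132) = -3*(-1/132) = 1/44 ≈ 0.022727)
(P + s)² = (-33 + 1/44)² = (-1451/44)² = 2105401/1936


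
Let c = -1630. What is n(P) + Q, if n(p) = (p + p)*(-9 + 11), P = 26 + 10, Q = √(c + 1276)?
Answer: 144 + I*√354 ≈ 144.0 + 18.815*I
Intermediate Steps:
Q = I*√354 (Q = √(-1630 + 1276) = √(-354) = I*√354 ≈ 18.815*I)
P = 36
n(p) = 4*p (n(p) = (2*p)*2 = 4*p)
n(P) + Q = 4*36 + I*√354 = 144 + I*√354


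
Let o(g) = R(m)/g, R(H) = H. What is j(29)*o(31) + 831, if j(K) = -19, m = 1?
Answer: 25742/31 ≈ 830.39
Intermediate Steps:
o(g) = 1/g
j(29)*o(31) + 831 = -19/31 + 831 = 25742/31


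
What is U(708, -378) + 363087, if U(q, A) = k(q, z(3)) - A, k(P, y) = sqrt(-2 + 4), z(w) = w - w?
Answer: 363465 + sqrt(2) ≈ 3.6347e+5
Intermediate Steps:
z(w) = 0
k(P, y) = sqrt(2)
U(q, A) = sqrt(2) - A
U(708, -378) + 363087 = (sqrt(2) - 1*(-378)) + 363087 = (sqrt(2) + 378) + 363087 = (378 + sqrt(2)) + 363087 = 363465 + sqrt(2)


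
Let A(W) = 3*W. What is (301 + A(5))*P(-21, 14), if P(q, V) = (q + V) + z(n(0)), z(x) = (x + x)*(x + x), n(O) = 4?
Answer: 18012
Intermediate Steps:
z(x) = 4*x**2 (z(x) = (2*x)*(2*x) = 4*x**2)
P(q, V) = 64 + V + q (P(q, V) = (q + V) + 4*4**2 = (V + q) + 4*16 = (V + q) + 64 = 64 + V + q)
(301 + A(5))*P(-21, 14) = (301 + 3*5)*(64 + 14 - 21) = (301 + 15)*57 = 316*57 = 18012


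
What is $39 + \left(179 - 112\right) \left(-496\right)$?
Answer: $-33193$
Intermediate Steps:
$39 + \left(179 - 112\right) \left(-496\right) = 39 + 67 \left(-496\right) = 39 - 33232 = -33193$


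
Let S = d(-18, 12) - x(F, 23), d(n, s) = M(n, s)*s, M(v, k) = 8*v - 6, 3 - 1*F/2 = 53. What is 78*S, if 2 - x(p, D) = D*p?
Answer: -319956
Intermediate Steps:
F = -100 (F = 6 - 2*53 = 6 - 106 = -100)
M(v, k) = -6 + 8*v
d(n, s) = s*(-6 + 8*n) (d(n, s) = (-6 + 8*n)*s = s*(-6 + 8*n))
x(p, D) = 2 - D*p
S = -4102 (S = 2*12*(-3 + 4*(-18)) - (2 - 1*23*(-100)) = 2*12*(-3 - 72) - (2 + 2300) = 2*12*(-75) - 1*2302 = -1800 - 2302 = -4102)
78*S = 78*(-4102) = -319956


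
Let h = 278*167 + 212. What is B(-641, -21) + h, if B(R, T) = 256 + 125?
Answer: 47019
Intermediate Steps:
B(R, T) = 381
h = 46638 (h = 46426 + 212 = 46638)
B(-641, -21) + h = 381 + 46638 = 47019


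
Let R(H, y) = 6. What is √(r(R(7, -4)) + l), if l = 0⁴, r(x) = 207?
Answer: 3*√23 ≈ 14.387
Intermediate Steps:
l = 0
√(r(R(7, -4)) + l) = √(207 + 0) = √207 = 3*√23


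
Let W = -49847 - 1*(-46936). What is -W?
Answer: 2911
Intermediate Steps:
W = -2911 (W = -49847 + 46936 = -2911)
-W = -1*(-2911) = 2911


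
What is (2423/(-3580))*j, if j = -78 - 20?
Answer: 118727/1790 ≈ 66.328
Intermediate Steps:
j = -98
(2423/(-3580))*j = (2423/(-3580))*(-98) = (2423*(-1/3580))*(-98) = -2423/3580*(-98) = 118727/1790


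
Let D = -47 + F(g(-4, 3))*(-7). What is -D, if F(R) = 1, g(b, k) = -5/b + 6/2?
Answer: 54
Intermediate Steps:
g(b, k) = 3 - 5/b (g(b, k) = -5/b + 6*(1/2) = -5/b + 3 = 3 - 5/b)
D = -54 (D = -47 + 1*(-7) = -47 - 7 = -54)
-D = -1*(-54) = 54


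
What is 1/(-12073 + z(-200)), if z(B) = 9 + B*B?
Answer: 1/27936 ≈ 3.5796e-5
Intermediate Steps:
z(B) = 9 + B²
1/(-12073 + z(-200)) = 1/(-12073 + (9 + (-200)²)) = 1/(-12073 + (9 + 40000)) = 1/(-12073 + 40009) = 1/27936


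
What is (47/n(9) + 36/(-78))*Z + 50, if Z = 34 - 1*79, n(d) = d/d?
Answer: -26575/13 ≈ -2044.2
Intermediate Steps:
n(d) = 1
Z = -45 (Z = 34 - 79 = -45)
(47/n(9) + 36/(-78))*Z + 50 = (47/1 + 36/(-78))*(-45) + 50 = (47*1 + 36*(-1/78))*(-45) + 50 = (47 - 6/13)*(-45) + 50 = (605/13)*(-45) + 50 = -27225/13 + 50 = -26575/13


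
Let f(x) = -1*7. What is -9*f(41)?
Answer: 63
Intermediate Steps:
f(x) = -7
-9*f(41) = -9*(-7) = 63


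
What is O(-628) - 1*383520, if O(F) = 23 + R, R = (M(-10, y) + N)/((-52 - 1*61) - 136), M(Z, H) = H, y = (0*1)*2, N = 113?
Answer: -95490866/249 ≈ -3.8350e+5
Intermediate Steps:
y = 0 (y = 0*2 = 0)
R = -113/249 (R = (0 + 113)/((-52 - 1*61) - 136) = 113/((-52 - 61) - 136) = 113/(-113 - 136) = 113/(-249) = 113*(-1/249) = -113/249 ≈ -0.45382)
O(F) = 5614/249 (O(F) = 23 - 113/249 = 5614/249)
O(-628) - 1*383520 = 5614/249 - 1*383520 = 5614/249 - 383520 = -95490866/249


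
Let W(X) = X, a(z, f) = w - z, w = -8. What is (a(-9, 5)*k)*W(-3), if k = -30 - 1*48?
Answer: 234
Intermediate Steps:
a(z, f) = -8 - z
k = -78 (k = -30 - 48 = -78)
(a(-9, 5)*k)*W(-3) = ((-8 - 1*(-9))*(-78))*(-3) = ((-8 + 9)*(-78))*(-3) = (1*(-78))*(-3) = -78*(-3) = 234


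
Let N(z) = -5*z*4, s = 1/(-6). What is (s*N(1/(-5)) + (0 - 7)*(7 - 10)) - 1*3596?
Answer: -10727/3 ≈ -3575.7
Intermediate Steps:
s = -⅙ ≈ -0.16667
N(z) = -20*z
(s*N(1/(-5)) + (0 - 7)*(7 - 10)) - 1*3596 = (-(-10)/(3*(-5)) + (0 - 7)*(7 - 10)) - 1*3596 = (-(-10)*(-1)/(3*5) - 7*(-3)) - 3596 = (-⅙*4 + 21) - 3596 = (-⅔ + 21) - 3596 = 61/3 - 3596 = -10727/3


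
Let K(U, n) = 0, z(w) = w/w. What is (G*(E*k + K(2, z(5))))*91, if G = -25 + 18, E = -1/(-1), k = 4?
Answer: -2548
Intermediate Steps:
z(w) = 1
E = 1 (E = -1*(-1) = 1)
G = -7
(G*(E*k + K(2, z(5))))*91 = -7*(1*4 + 0)*91 = -7*(4 + 0)*91 = -7*4*91 = -28*91 = -2548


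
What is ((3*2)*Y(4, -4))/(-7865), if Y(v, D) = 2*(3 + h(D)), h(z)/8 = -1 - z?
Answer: -324/7865 ≈ -0.041195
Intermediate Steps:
h(z) = -8 - 8*z (h(z) = 8*(-1 - z) = -8 - 8*z)
Y(v, D) = -10 - 16*D (Y(v, D) = 2*(3 + (-8 - 8*D)) = 2*(-5 - 8*D) = -10 - 16*D)
((3*2)*Y(4, -4))/(-7865) = ((3*2)*(-10 - 16*(-4)))/(-7865) = (6*(-10 + 64))*(-1/7865) = (6*54)*(-1/7865) = 324*(-1/7865) = -324/7865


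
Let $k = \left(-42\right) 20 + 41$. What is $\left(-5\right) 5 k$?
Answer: $19975$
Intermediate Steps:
$k = -799$ ($k = -840 + 41 = -799$)
$\left(-5\right) 5 k = \left(-5\right) 5 \left(-799\right) = \left(-25\right) \left(-799\right) = 19975$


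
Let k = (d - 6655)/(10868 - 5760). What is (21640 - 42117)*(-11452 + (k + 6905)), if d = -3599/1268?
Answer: 603234123943839/6476944 ≈ 9.3136e+7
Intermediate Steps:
d = -3599/1268 (d = -3599*1/1268 = -3599/1268 ≈ -2.8383)
k = -8442139/6476944 (k = (-3599/1268 - 6655)/(10868 - 5760) = -8442139/1268/5108 = -8442139/1268*1/5108 = -8442139/6476944 ≈ -1.3034)
(21640 - 42117)*(-11452 + (k + 6905)) = (21640 - 42117)*(-11452 + (-8442139/6476944 + 6905)) = -20477*(-11452 + 44714856181/6476944) = -20477*(-29459106507/6476944) = 603234123943839/6476944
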